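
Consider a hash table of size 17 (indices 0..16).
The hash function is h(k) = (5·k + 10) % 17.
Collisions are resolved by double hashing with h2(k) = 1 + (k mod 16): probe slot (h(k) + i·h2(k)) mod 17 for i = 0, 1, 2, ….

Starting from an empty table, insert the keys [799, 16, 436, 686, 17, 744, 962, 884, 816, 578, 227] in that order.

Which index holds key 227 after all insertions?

1

799 hashes to 10; slot 10 is free => place at 10.
16 hashes to 5; slot 5 is free => place at 5.
436 hashes to 14; slot 14 is free => place at 14.
686 hashes to 6; slot 6 is free => place at 6.
17 hashes to 10, h2=2; 10 taken => place at 12.
744 hashes to 7; slot 7 is free => place at 7.
962 hashes to 9; slot 9 is free => place at 9.
884 hashes to 10, h2=5; 10 taken => place at 15.
816 hashes to 10, h2=1; 10 taken => place at 11.
578 hashes to 10, h2=3; 10 taken => place at 13.
227 hashes to 6, h2=4; 6,10,14 taken => place at 1.
Table: [—, 227, —, —, —, 16, 686, 744, —, 962, 799, 816, 17, 578, 436, 884, —]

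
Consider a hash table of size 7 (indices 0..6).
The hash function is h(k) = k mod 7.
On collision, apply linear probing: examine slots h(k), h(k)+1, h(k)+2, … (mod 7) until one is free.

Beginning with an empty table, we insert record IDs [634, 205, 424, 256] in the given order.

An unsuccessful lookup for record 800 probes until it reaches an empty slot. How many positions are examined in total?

2

Insert 634: h=4, slot 4 empty -> index 4.
Insert 205: h=2, slot 2 empty -> index 2.
Insert 424: h=4, slot 4 occupied -> index 5.
Insert 256: h=4, slots 4,5 occupied -> index 6.
Table: [∅, ∅, 205, ∅, 634, 424, 256]
Lookup 800: h=2, probe 2,3 → slot 3 empty, not found.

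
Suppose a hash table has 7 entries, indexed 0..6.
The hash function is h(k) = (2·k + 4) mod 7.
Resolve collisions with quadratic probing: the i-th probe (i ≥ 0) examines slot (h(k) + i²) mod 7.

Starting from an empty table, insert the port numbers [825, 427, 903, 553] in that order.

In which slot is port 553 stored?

825: h=2 → slot 2
427: h=4 → slot 4
903: h=4, probe 4,5 → slot 5
553: h=4, probe 4,5,1 → slot 1
Table: [—, 553, 825, —, 427, 903, —]

1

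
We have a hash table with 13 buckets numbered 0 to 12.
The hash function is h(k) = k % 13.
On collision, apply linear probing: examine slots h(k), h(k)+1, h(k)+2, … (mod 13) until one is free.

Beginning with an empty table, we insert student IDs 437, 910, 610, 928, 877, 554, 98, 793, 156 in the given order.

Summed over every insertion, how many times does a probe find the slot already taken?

4

Insert 437: h=8, slot 8 empty => index 8.
Insert 910: h=0, slot 0 empty => index 0.
Insert 610: h=12, slot 12 empty => index 12.
Insert 928: h=5, slot 5 empty => index 5.
Insert 877: h=6, slot 6 empty => index 6.
Insert 554: h=8, slot 8 occupied => index 9.
Insert 98: h=7, slot 7 empty => index 7.
Insert 793: h=0, slot 0 occupied => index 1.
Insert 156: h=0, slots 0,1 occupied => index 2.
Table: [910, 793, 156, ∅, ∅, 928, 877, 98, 437, 554, ∅, ∅, 610]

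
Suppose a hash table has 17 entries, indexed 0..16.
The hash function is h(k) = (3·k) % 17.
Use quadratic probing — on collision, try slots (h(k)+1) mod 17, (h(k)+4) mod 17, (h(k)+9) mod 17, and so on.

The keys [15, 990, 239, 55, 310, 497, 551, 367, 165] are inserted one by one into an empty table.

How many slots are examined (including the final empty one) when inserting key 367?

Insert 15: h=11, slot 11 empty => index 11.
Insert 990: h=12, slot 12 empty => index 12.
Insert 239: h=3, slot 3 empty => index 3.
Insert 55: h=12, slot 12 occupied => index 13.
Insert 310: h=12, slots 12,13 occupied => index 16.
Insert 497: h=12, slots 12,13,16 occupied => index 4.
Insert 551: h=4, slot 4 occupied => index 5.
Insert 367: h=13, slot 13 occupied => index 14.
Insert 165: h=2, slot 2 empty => index 2.
Table: [., ., 165, 239, 497, 551, ., ., ., ., ., 15, 990, 55, 367, ., 310]

2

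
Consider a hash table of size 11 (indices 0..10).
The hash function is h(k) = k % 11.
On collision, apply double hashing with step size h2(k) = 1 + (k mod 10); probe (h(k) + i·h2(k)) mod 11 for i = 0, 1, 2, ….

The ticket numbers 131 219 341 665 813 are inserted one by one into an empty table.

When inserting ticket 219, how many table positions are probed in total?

2

Insert 131: h=10, slot 10 empty -> index 10.
Insert 219: h=10, h2=10, slot 10 occupied -> index 9.
Insert 341: h=0, slot 0 empty -> index 0.
Insert 665: h=5, slot 5 empty -> index 5.
Insert 813: h=10, h2=4, slot 10 occupied -> index 3.
Table: [341, -, -, 813, -, 665, -, -, -, 219, 131]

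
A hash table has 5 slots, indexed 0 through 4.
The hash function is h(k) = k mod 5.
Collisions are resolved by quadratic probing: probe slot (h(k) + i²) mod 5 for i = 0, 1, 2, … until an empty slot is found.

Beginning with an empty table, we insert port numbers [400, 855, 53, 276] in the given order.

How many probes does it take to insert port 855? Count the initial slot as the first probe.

Insert 400: h=0, slot 0 empty -> index 0.
Insert 855: h=0, slot 0 occupied -> index 1.
Insert 53: h=3, slot 3 empty -> index 3.
Insert 276: h=1, slot 1 occupied -> index 2.
Table: [400, 855, 276, 53, ∅]

2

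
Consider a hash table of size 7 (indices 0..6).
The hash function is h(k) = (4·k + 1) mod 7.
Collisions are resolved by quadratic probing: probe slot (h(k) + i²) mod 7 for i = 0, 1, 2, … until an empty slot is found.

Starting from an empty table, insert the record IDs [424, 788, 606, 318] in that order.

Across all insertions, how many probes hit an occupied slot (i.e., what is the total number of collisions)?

3

Insert 424: h=3, slot 3 empty => index 3.
Insert 788: h=3, slot 3 occupied => index 4.
Insert 606: h=3, slots 3,4 occupied => index 0.
Insert 318: h=6, slot 6 empty => index 6.
Table: [606, —, —, 424, 788, —, 318]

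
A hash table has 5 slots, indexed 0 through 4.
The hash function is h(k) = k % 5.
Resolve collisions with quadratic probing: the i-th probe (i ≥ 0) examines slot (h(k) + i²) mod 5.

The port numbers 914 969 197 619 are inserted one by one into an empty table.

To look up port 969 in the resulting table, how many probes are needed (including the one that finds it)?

Insert 914: h=4, slot 4 empty -> index 4.
Insert 969: h=4, slot 4 occupied -> index 0.
Insert 197: h=2, slot 2 empty -> index 2.
Insert 619: h=4, slots 4,0 occupied -> index 3.
Table: [969, -, 197, 619, 914]
Lookup 969: h=4, probe 4,0 → found at 0.

2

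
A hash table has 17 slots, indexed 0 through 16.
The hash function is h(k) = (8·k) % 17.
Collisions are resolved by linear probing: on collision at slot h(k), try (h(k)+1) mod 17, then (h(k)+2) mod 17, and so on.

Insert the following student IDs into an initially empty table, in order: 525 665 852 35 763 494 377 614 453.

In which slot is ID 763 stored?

Insert 525: h=1, slot 1 empty => index 1.
Insert 665: h=16, slot 16 empty => index 16.
Insert 852: h=16, slot 16 occupied => index 0.
Insert 35: h=8, slot 8 empty => index 8.
Insert 763: h=1, slot 1 occupied => index 2.
Insert 494: h=8, slot 8 occupied => index 9.
Insert 377: h=7, slot 7 empty => index 7.
Insert 614: h=16, slots 16,0,1,2 occupied => index 3.
Insert 453: h=3, slot 3 occupied => index 4.
Table: [852, 525, 763, 614, 453, ∅, ∅, 377, 35, 494, ∅, ∅, ∅, ∅, ∅, ∅, 665]

2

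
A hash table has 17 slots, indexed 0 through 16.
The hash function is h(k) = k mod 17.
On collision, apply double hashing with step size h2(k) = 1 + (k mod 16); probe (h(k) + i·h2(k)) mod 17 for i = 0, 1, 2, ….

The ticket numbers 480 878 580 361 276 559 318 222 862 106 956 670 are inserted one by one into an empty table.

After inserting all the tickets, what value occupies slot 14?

480: h=4 → slot 4
878: h=11 → slot 11
580: h=2 → slot 2
361: h=4, h2=10, probe 4,14 → slot 14
276: h=4, h2=5, probe 4,9 → slot 9
559: h=15 → slot 15
318: h=12 → slot 12
222: h=1 → slot 1
862: h=12, h2=15, probe 12,10 → slot 10
106: h=4, h2=11, probe 4,15,9,3 → slot 3
956: h=4, h2=13, probe 4,0 → slot 0
670: h=7 → slot 7
Table: [956, 222, 580, 106, 480, ., ., 670, ., 276, 862, 878, 318, ., 361, 559, .]

361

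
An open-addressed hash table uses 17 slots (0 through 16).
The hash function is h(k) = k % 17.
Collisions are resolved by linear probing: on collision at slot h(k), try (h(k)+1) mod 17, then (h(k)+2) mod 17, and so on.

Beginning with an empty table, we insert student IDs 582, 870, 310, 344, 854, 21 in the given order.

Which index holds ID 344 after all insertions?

582 hashes to 4; slot 4 is free → place at 4.
870 hashes to 3; slot 3 is free → place at 3.
310 hashes to 4; 4 taken → place at 5.
344 hashes to 4; 4,5 taken → place at 6.
854 hashes to 4; 4,5,6 taken → place at 7.
21 hashes to 4; 4,5,6,7 taken → place at 8.
Table: [_, _, _, 870, 582, 310, 344, 854, 21, _, _, _, _, _, _, _, _]

6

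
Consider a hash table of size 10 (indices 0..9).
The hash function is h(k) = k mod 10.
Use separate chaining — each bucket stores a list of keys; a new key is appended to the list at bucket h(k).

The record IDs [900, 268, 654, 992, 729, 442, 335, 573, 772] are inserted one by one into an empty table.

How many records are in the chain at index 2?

900 → bucket 0
268 → bucket 8
654 → bucket 4
992 → bucket 2
729 → bucket 9
442 → bucket 2 (collision)
335 → bucket 5
573 → bucket 3
772 → bucket 2 (collision)
Final buckets:
0: 900
1: _
2: 992 -> 442 -> 772
3: 573
4: 654
5: 335
6: _
7: _
8: 268
9: 729

3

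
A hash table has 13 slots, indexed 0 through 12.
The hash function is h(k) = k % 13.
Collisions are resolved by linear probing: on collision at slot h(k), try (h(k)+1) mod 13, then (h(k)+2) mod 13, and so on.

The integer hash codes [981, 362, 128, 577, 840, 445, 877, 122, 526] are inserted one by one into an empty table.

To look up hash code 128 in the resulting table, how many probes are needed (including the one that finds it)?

2

Insert 981: h=6, slot 6 empty → index 6.
Insert 362: h=11, slot 11 empty → index 11.
Insert 128: h=11, slot 11 occupied → index 12.
Insert 577: h=5, slot 5 empty → index 5.
Insert 840: h=8, slot 8 empty → index 8.
Insert 445: h=3, slot 3 empty → index 3.
Insert 877: h=6, slot 6 occupied → index 7.
Insert 122: h=5, slots 5,6,7,8 occupied → index 9.
Insert 526: h=6, slots 6,7,8,9 occupied → index 10.
Table: [_, _, _, 445, _, 577, 981, 877, 840, 122, 526, 362, 128]
Lookup 128: h=11, probe 11,12 → found at 12.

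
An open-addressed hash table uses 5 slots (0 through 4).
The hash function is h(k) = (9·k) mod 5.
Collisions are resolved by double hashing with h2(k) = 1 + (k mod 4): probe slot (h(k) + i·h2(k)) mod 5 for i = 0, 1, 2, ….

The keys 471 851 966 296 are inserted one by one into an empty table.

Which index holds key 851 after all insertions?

3

471: h=4 => slot 4
851: h=4, h2=4, probe 4,3 => slot 3
966: h=4, h2=3, probe 4,2 => slot 2
296: h=4, h2=1, probe 4,0 => slot 0
Table: [296, -, 966, 851, 471]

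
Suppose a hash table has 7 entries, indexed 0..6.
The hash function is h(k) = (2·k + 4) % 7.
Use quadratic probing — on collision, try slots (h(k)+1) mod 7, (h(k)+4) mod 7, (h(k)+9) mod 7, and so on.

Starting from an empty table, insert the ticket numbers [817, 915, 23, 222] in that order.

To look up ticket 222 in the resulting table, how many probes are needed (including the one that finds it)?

3

817 hashes to 0; slot 0 is free → place at 0.
915 hashes to 0; 0 taken → place at 1.
23 hashes to 1; 1 taken → place at 2.
222 hashes to 0; 0,1 taken → place at 4.
Table: [817, 915, 23, ∅, 222, ∅, ∅]
Lookup 222: h=0, probe 0,1,4 → found at 4.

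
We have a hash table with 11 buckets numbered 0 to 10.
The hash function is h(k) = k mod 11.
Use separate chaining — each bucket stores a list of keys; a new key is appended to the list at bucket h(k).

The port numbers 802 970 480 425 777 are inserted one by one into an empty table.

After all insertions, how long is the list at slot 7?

3

802 -> bucket 10
970 -> bucket 2
480 -> bucket 7
425 -> bucket 7 (collision)
777 -> bucket 7 (collision)
Final buckets:
0: ∅
1: ∅
2: 970
3: ∅
4: ∅
5: ∅
6: ∅
7: 480 -> 425 -> 777
8: ∅
9: ∅
10: 802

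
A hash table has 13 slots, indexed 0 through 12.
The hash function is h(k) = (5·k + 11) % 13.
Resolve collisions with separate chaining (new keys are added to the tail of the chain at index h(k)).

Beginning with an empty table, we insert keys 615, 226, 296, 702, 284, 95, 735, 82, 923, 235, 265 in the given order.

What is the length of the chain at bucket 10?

Insert 615: h=5, bucket 5 empty → new chain.
Insert 226: h=10, bucket 10 empty → new chain.
Insert 296: h=9, bucket 9 empty → new chain.
Insert 702: h=11, bucket 11 empty → new chain.
Insert 284: h=1, bucket 1 empty → new chain.
Insert 95: h=5, bucket 5 nonempty → append to chain.
Insert 735: h=7, bucket 7 empty → new chain.
Insert 82: h=5, bucket 5 nonempty → append to chain.
Insert 923: h=11, bucket 11 nonempty → append to chain.
Insert 235: h=3, bucket 3 empty → new chain.
Insert 265: h=10, bucket 10 nonempty → append to chain.
Final buckets:
0: -
1: 284
2: -
3: 235
4: -
5: 615 -> 95 -> 82
6: -
7: 735
8: -
9: 296
10: 226 -> 265
11: 702 -> 923
12: -

2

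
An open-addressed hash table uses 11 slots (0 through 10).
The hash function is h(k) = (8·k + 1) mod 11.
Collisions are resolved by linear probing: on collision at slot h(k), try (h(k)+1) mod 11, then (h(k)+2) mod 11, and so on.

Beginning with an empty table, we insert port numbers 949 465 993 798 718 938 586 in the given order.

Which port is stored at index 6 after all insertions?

798

949: h=3 → slot 3
465: h=3, probe 3,4 → slot 4
993: h=3, probe 3,4,5 → slot 5
798: h=5, probe 5,6 → slot 6
718: h=3, probe 3,4,5,6,7 → slot 7
938: h=3, probe 3,4,5,6,7,8 → slot 8
586: h=3, probe 3,4,5,6,7,8,9 → slot 9
Table: [., ., ., 949, 465, 993, 798, 718, 938, 586, .]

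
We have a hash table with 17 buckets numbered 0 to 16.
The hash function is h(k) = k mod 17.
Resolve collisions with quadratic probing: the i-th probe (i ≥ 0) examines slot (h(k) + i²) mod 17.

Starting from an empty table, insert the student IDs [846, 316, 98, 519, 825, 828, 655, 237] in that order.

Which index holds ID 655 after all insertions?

8

846 hashes to 13; slot 13 is free -> place at 13.
316 hashes to 10; slot 10 is free -> place at 10.
98 hashes to 13; 13 taken -> place at 14.
519 hashes to 9; slot 9 is free -> place at 9.
825 hashes to 9; 9,10,13 taken -> place at 1.
828 hashes to 12; slot 12 is free -> place at 12.
655 hashes to 9; 9,10,13,1 taken -> place at 8.
237 hashes to 16; slot 16 is free -> place at 16.
Table: [—, 825, —, —, —, —, —, —, 655, 519, 316, —, 828, 846, 98, —, 237]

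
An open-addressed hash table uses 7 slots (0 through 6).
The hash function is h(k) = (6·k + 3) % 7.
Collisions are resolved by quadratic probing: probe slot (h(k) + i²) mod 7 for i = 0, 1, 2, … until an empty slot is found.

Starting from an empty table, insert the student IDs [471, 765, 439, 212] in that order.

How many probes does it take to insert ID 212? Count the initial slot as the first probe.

4

Insert 471: h=1, slot 1 empty → index 1.
Insert 765: h=1, slot 1 occupied → index 2.
Insert 439: h=5, slot 5 empty → index 5.
Insert 212: h=1, slots 1,2,5 occupied → index 3.
Table: [., 471, 765, 212, ., 439, .]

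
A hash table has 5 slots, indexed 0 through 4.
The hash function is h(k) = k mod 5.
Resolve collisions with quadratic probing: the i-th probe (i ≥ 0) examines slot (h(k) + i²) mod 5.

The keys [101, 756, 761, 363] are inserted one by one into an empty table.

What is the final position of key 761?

Insert 101: h=1, slot 1 empty -> index 1.
Insert 756: h=1, slot 1 occupied -> index 2.
Insert 761: h=1, slots 1,2 occupied -> index 0.
Insert 363: h=3, slot 3 empty -> index 3.
Table: [761, 101, 756, 363, —]

0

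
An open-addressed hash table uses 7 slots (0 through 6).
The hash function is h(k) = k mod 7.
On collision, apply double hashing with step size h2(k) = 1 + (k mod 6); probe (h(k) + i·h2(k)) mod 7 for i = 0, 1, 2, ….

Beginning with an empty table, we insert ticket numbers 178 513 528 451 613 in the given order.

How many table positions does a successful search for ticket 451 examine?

2

Insert 178: h=3, slot 3 empty -> index 3.
Insert 513: h=2, slot 2 empty -> index 2.
Insert 528: h=3, h2=1, slot 3 occupied -> index 4.
Insert 451: h=3, h2=2, slot 3 occupied -> index 5.
Insert 613: h=4, h2=2, slot 4 occupied -> index 6.
Table: [-, -, 513, 178, 528, 451, 613]
Lookup 451: h=3, h2=2, probe 3,5 → found at 5.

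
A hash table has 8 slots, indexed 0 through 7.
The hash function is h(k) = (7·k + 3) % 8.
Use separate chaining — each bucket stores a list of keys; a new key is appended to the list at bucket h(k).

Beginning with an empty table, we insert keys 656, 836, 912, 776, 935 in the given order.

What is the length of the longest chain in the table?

Insert 656: h=3, bucket 3 empty -> new chain.
Insert 836: h=7, bucket 7 empty -> new chain.
Insert 912: h=3, bucket 3 nonempty -> append to chain.
Insert 776: h=3, bucket 3 nonempty -> append to chain.
Insert 935: h=4, bucket 4 empty -> new chain.
Final buckets:
0: -
1: -
2: -
3: 656 -> 912 -> 776
4: 935
5: -
6: -
7: 836

3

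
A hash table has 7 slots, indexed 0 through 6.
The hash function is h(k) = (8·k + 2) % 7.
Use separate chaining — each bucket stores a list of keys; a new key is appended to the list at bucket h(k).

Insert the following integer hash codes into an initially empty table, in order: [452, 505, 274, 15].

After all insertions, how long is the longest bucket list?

452 -> bucket 6
505 -> bucket 3
274 -> bucket 3 (collision)
15 -> bucket 3 (collision)
Final buckets:
0: -
1: -
2: -
3: 505 -> 274 -> 15
4: -
5: -
6: 452

3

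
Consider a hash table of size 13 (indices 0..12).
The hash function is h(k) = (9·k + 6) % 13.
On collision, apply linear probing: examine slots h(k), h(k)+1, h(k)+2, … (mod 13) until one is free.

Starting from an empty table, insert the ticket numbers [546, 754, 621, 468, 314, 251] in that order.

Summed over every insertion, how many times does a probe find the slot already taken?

Insert 546: h=6, slot 6 empty => index 6.
Insert 754: h=6, slot 6 occupied => index 7.
Insert 621: h=5, slot 5 empty => index 5.
Insert 468: h=6, slots 6,7 occupied => index 8.
Insert 314: h=11, slot 11 empty => index 11.
Insert 251: h=3, slot 3 empty => index 3.
Table: [_, _, _, 251, _, 621, 546, 754, 468, _, _, 314, _]

3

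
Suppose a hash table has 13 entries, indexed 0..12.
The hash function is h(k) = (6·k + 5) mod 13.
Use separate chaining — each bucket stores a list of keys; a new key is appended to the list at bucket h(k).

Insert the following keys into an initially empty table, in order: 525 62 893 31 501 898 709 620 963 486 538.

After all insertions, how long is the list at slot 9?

525 → bucket 9
62 → bucket 0
893 → bucket 7
31 → bucket 9 (collision)
501 → bucket 8
898 → bucket 11
709 → bucket 8 (collision)
620 → bucket 7 (collision)
963 → bucket 11 (collision)
486 → bucket 9 (collision)
538 → bucket 9 (collision)
Final buckets:
0: 62
1: .
2: .
3: .
4: .
5: .
6: .
7: 893 -> 620
8: 501 -> 709
9: 525 -> 31 -> 486 -> 538
10: .
11: 898 -> 963
12: .

4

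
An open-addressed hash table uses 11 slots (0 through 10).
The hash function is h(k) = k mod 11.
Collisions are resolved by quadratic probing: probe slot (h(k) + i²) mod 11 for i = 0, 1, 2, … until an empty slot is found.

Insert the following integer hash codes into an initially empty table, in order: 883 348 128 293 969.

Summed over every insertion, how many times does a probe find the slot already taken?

Insert 883: h=3, slot 3 empty => index 3.
Insert 348: h=7, slot 7 empty => index 7.
Insert 128: h=7, slot 7 occupied => index 8.
Insert 293: h=7, slots 7,8 occupied => index 0.
Insert 969: h=1, slot 1 empty => index 1.
Table: [293, 969, -, 883, -, -, -, 348, 128, -, -]

3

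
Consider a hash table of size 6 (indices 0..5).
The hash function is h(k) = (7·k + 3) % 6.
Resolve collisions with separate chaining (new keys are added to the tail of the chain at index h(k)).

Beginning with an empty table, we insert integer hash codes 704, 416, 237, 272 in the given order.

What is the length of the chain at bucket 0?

704 → bucket 5
416 → bucket 5 (collision)
237 → bucket 0
272 → bucket 5 (collision)
Final buckets:
0: 237
1: —
2: —
3: —
4: —
5: 704 -> 416 -> 272

1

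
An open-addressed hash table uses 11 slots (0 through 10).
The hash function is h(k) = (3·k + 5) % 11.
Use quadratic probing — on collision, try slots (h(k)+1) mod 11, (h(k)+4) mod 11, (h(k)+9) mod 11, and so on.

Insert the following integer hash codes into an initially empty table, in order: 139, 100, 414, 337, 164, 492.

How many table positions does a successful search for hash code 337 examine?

4

Insert 139: h=4, slot 4 empty -> index 4.
Insert 100: h=8, slot 8 empty -> index 8.
Insert 414: h=4, slot 4 occupied -> index 5.
Insert 337: h=4, slots 4,5,8 occupied -> index 2.
Insert 164: h=2, slot 2 occupied -> index 3.
Insert 492: h=7, slot 7 empty -> index 7.
Table: [∅, ∅, 337, 164, 139, 414, ∅, 492, 100, ∅, ∅]
Lookup 337: h=4, probe 4,5,8,2 → found at 2.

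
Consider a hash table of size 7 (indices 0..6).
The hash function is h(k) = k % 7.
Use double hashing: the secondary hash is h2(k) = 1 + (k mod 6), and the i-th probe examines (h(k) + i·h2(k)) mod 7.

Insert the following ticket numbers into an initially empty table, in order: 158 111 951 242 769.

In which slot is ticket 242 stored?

158: h=4 → slot 4
111: h=6 → slot 6
951: h=6, h2=4, probe 6,3 → slot 3
242: h=4, h2=3, probe 4,0 → slot 0
769: h=6, h2=2, probe 6,1 → slot 1
Table: [242, 769, ., 951, 158, ., 111]

0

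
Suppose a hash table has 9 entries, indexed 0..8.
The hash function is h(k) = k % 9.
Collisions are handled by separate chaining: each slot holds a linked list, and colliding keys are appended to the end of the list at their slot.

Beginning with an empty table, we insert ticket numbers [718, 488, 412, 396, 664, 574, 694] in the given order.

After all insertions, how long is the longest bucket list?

4

718 → bucket 7
488 → bucket 2
412 → bucket 7 (collision)
396 → bucket 0
664 → bucket 7 (collision)
574 → bucket 7 (collision)
694 → bucket 1
Final buckets:
0: 396
1: 694
2: 488
3: —
4: —
5: —
6: —
7: 718 -> 412 -> 664 -> 574
8: —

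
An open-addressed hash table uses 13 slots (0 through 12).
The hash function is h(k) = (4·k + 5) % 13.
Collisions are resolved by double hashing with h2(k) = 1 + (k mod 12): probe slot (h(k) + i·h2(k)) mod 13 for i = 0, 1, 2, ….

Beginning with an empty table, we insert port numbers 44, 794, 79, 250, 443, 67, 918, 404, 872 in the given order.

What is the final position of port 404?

44 hashes to 12; slot 12 is free → place at 12.
794 hashes to 9; slot 9 is free → place at 9.
79 hashes to 9, h2=8; 9 taken → place at 4.
250 hashes to 4, h2=11; 4 taken → place at 2.
443 hashes to 9, h2=12; 9 taken → place at 8.
67 hashes to 0; slot 0 is free → place at 0.
918 hashes to 11; slot 11 is free → place at 11.
404 hashes to 9, h2=9; 9 taken → place at 5.
872 hashes to 9, h2=9; 9,5 taken → place at 1.
Table: [67, 872, 250, -, 79, 404, -, -, 443, 794, -, 918, 44]

5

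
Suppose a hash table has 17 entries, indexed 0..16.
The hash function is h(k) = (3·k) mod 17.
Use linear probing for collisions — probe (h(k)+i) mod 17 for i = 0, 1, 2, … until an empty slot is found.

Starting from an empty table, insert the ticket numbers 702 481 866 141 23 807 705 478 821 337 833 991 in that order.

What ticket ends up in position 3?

833

702: h=15 => slot 15
481: h=15, probe 15,16 => slot 16
866: h=14 => slot 14
141: h=15, probe 15,16,0 => slot 0
23: h=1 => slot 1
807: h=7 => slot 7
705: h=7, probe 7,8 => slot 8
478: h=6 => slot 6
821: h=15, probe 15,16,0,1,2 => slot 2
337: h=8, probe 8,9 => slot 9
833: h=0, probe 0,1,2,3 => slot 3
991: h=15, probe 15,16,0,1,2,3,4 => slot 4
Table: [141, 23, 821, 833, 991, -, 478, 807, 705, 337, -, -, -, -, 866, 702, 481]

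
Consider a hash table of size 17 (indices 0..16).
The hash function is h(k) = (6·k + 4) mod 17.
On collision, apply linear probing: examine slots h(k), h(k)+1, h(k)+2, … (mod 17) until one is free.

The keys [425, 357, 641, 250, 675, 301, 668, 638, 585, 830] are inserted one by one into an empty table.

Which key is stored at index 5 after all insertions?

425: h=4 → slot 4
357: h=4, probe 4,5 → slot 5
641: h=8 → slot 8
250: h=8, probe 8,9 → slot 9
675: h=8, probe 8,9,10 → slot 10
301: h=8, probe 8,9,10,11 → slot 11
668: h=0 → slot 0
638: h=7 → slot 7
585: h=12 → slot 12
830: h=3 → slot 3
Table: [668, ., ., 830, 425, 357, ., 638, 641, 250, 675, 301, 585, ., ., ., .]

357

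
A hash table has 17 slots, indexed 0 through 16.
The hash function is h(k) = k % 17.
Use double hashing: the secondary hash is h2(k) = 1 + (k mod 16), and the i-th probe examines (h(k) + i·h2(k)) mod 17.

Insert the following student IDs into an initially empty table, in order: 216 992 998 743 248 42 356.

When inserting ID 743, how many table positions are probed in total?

2

216 hashes to 12; slot 12 is free → place at 12.
992 hashes to 6; slot 6 is free → place at 6.
998 hashes to 12, h2=7; 12 taken → place at 2.
743 hashes to 12, h2=8; 12 taken → place at 3.
248 hashes to 10; slot 10 is free → place at 10.
42 hashes to 8; slot 8 is free → place at 8.
356 hashes to 16; slot 16 is free → place at 16.
Table: [., ., 998, 743, ., ., 992, ., 42, ., 248, ., 216, ., ., ., 356]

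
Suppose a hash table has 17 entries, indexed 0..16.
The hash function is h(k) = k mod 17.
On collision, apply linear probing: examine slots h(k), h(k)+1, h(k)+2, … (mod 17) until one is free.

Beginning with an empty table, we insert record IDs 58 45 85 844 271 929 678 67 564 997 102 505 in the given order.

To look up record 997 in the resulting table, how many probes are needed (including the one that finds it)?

4

58: h=7 => slot 7
45: h=11 => slot 11
85: h=0 => slot 0
844: h=11, probe 11,12 => slot 12
271: h=16 => slot 16
929: h=11, probe 11,12,13 => slot 13
678: h=15 => slot 15
67: h=16, probe 16,0,1 => slot 1
564: h=3 => slot 3
997: h=11, probe 11,12,13,14 => slot 14
102: h=0, probe 0,1,2 => slot 2
505: h=12, probe 12,13,14,15,16,0,1,2,3,4 => slot 4
Table: [85, 67, 102, 564, 505, ., ., 58, ., ., ., 45, 844, 929, 997, 678, 271]
Lookup 997: h=11, probe 11,12,13,14 → found at 14.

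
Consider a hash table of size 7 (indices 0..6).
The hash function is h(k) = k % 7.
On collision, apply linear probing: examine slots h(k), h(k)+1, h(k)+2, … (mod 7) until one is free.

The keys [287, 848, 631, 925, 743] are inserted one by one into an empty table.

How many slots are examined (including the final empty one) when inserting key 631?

287 hashes to 0; slot 0 is free => place at 0.
848 hashes to 1; slot 1 is free => place at 1.
631 hashes to 1; 1 taken => place at 2.
925 hashes to 1; 1,2 taken => place at 3.
743 hashes to 1; 1,2,3 taken => place at 4.
Table: [287, 848, 631, 925, 743, ., .]

2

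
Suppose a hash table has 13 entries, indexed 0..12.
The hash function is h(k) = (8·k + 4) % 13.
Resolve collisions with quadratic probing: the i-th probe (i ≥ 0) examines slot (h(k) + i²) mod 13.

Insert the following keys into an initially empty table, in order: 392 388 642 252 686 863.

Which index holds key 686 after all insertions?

392 hashes to 7; slot 7 is free => place at 7.
388 hashes to 1; slot 1 is free => place at 1.
642 hashes to 5; slot 5 is free => place at 5.
252 hashes to 5; 5 taken => place at 6.
686 hashes to 6; 6,7 taken => place at 10.
863 hashes to 5; 5,6 taken => place at 9.
Table: [., 388, ., ., ., 642, 252, 392, ., 863, 686, ., .]

10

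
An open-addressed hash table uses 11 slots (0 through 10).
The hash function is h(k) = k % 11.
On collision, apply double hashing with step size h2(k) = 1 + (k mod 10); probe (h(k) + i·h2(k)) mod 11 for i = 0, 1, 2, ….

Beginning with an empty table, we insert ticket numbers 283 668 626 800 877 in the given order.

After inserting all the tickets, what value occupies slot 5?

877

Insert 283: h=8, slot 8 empty → index 8.
Insert 668: h=8, h2=9, slot 8 occupied → index 6.
Insert 626: h=10, slot 10 empty → index 10.
Insert 800: h=8, h2=1, slot 8 occupied → index 9.
Insert 877: h=8, h2=8, slot 8 occupied → index 5.
Table: [_, _, _, _, _, 877, 668, _, 283, 800, 626]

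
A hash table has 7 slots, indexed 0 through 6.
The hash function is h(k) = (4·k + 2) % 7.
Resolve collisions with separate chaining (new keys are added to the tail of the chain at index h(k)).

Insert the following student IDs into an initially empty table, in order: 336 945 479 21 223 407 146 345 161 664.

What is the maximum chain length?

Insert 336: h=2, bucket 2 empty → new chain.
Insert 945: h=2, bucket 2 nonempty → append to chain.
Insert 479: h=0, bucket 0 empty → new chain.
Insert 21: h=2, bucket 2 nonempty → append to chain.
Insert 223: h=5, bucket 5 empty → new chain.
Insert 407: h=6, bucket 6 empty → new chain.
Insert 146: h=5, bucket 5 nonempty → append to chain.
Insert 345: h=3, bucket 3 empty → new chain.
Insert 161: h=2, bucket 2 nonempty → append to chain.
Insert 664: h=5, bucket 5 nonempty → append to chain.
Final buckets:
0: 479
1: —
2: 336 -> 945 -> 21 -> 161
3: 345
4: —
5: 223 -> 146 -> 664
6: 407

4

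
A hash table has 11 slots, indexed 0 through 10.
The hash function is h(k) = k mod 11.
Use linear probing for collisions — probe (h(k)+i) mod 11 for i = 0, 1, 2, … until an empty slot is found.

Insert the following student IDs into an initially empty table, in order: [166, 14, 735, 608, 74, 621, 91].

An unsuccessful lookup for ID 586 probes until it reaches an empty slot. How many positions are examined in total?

Insert 166: h=1, slot 1 empty → index 1.
Insert 14: h=3, slot 3 empty → index 3.
Insert 735: h=9, slot 9 empty → index 9.
Insert 608: h=3, slot 3 occupied → index 4.
Insert 74: h=8, slot 8 empty → index 8.
Insert 621: h=5, slot 5 empty → index 5.
Insert 91: h=3, slots 3,4,5 occupied → index 6.
Table: [-, 166, -, 14, 608, 621, 91, -, 74, 735, -]
Lookup 586: h=3, probe 3,4,5,6,7 → slot 7 empty, not found.

5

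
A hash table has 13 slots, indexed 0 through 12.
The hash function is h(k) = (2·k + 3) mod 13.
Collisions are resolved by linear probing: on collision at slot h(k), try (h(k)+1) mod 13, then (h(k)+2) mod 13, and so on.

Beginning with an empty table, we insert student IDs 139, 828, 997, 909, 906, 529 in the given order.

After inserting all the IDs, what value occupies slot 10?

139: h=8 -> slot 8
828: h=8, probe 8,9 -> slot 9
997: h=8, probe 8,9,10 -> slot 10
909: h=1 -> slot 1
906: h=8, probe 8,9,10,11 -> slot 11
529: h=8, probe 8,9,10,11,12 -> slot 12
Table: [-, 909, -, -, -, -, -, -, 139, 828, 997, 906, 529]

997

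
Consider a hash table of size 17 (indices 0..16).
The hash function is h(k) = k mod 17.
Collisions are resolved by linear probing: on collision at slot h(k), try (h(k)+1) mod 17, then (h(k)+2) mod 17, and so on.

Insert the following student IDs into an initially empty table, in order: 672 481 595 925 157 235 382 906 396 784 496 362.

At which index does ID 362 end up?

11

672: h=9 => slot 9
481: h=5 => slot 5
595: h=0 => slot 0
925: h=7 => slot 7
157: h=4 => slot 4
235: h=14 => slot 14
382: h=8 => slot 8
906: h=5, probe 5,6 => slot 6
396: h=5, probe 5,6,7,8,9,10 => slot 10
784: h=2 => slot 2
496: h=3 => slot 3
362: h=5, probe 5,6,7,8,9,10,11 => slot 11
Table: [595, _, 784, 496, 157, 481, 906, 925, 382, 672, 396, 362, _, _, 235, _, _]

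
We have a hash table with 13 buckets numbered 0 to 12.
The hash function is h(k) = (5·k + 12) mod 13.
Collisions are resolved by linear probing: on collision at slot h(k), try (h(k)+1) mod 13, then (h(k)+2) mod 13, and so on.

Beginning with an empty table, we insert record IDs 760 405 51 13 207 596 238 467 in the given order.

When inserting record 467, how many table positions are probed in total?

760 hashes to 3; slot 3 is free -> place at 3.
405 hashes to 9; slot 9 is free -> place at 9.
51 hashes to 7; slot 7 is free -> place at 7.
13 hashes to 12; slot 12 is free -> place at 12.
207 hashes to 7; 7 taken -> place at 8.
596 hashes to 2; slot 2 is free -> place at 2.
238 hashes to 6; slot 6 is free -> place at 6.
467 hashes to 7; 7,8,9 taken -> place at 10.
Table: [_, _, 596, 760, _, _, 238, 51, 207, 405, 467, _, 13]

4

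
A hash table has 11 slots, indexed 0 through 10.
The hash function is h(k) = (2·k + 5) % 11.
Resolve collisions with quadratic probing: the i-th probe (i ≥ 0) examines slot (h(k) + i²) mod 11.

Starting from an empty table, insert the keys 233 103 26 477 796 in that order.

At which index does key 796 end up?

233 hashes to 9; slot 9 is free => place at 9.
103 hashes to 2; slot 2 is free => place at 2.
26 hashes to 2; 2 taken => place at 3.
477 hashes to 2; 2,3 taken => place at 6.
796 hashes to 2; 2,3,6 taken => place at 0.
Table: [796, -, 103, 26, -, -, 477, -, -, 233, -]

0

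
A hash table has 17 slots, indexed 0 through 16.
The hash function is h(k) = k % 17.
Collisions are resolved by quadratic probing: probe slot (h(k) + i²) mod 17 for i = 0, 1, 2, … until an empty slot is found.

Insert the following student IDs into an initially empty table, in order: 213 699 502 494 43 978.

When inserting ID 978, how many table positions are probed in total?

213 hashes to 9; slot 9 is free → place at 9.
699 hashes to 2; slot 2 is free → place at 2.
502 hashes to 9; 9 taken → place at 10.
494 hashes to 1; slot 1 is free → place at 1.
43 hashes to 9; 9,10 taken → place at 13.
978 hashes to 9; 9,10,13,1 taken → place at 8.
Table: [_, 494, 699, _, _, _, _, _, 978, 213, 502, _, _, 43, _, _, _]

5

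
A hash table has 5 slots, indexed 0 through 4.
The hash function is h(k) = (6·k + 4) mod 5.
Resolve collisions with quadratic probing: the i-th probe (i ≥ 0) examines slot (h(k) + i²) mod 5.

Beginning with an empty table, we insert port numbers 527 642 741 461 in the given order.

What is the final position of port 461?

Insert 527: h=1, slot 1 empty → index 1.
Insert 642: h=1, slot 1 occupied → index 2.
Insert 741: h=0, slot 0 empty → index 0.
Insert 461: h=0, slots 0,1 occupied → index 4.
Table: [741, 527, 642, ∅, 461]

4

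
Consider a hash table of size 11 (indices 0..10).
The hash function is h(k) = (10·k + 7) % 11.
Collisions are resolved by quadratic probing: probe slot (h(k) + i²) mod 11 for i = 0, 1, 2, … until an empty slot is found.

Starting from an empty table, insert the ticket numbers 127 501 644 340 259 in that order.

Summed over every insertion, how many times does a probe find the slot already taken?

6

127 hashes to 1; slot 1 is free -> place at 1.
501 hashes to 1; 1 taken -> place at 2.
644 hashes to 1; 1,2 taken -> place at 5.
340 hashes to 8; slot 8 is free -> place at 8.
259 hashes to 1; 1,2,5 taken -> place at 10.
Table: [-, 127, 501, -, -, 644, -, -, 340, -, 259]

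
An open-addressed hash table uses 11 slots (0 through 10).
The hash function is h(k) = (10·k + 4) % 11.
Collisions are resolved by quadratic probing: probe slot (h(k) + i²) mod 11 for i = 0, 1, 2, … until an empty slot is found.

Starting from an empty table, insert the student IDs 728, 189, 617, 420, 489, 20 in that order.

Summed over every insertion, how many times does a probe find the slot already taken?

5

728 hashes to 2; slot 2 is free → place at 2.
189 hashes to 2; 2 taken → place at 3.
617 hashes to 3; 3 taken → place at 4.
420 hashes to 2; 2,3 taken → place at 6.
489 hashes to 10; slot 10 is free → place at 10.
20 hashes to 6; 6 taken → place at 7.
Table: [—, —, 728, 189, 617, —, 420, 20, —, —, 489]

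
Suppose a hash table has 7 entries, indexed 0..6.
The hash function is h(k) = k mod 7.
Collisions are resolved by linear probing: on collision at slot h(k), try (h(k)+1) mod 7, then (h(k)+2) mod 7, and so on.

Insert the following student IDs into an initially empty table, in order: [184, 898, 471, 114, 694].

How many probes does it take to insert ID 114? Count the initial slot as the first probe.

Insert 184: h=2, slot 2 empty -> index 2.
Insert 898: h=2, slot 2 occupied -> index 3.
Insert 471: h=2, slots 2,3 occupied -> index 4.
Insert 114: h=2, slots 2,3,4 occupied -> index 5.
Insert 694: h=1, slot 1 empty -> index 1.
Table: [∅, 694, 184, 898, 471, 114, ∅]

4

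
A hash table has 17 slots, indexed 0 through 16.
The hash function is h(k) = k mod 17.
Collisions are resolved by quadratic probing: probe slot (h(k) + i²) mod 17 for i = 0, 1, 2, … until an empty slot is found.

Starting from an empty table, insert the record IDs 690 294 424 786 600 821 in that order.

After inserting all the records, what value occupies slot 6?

600

Insert 690: h=10, slot 10 empty → index 10.
Insert 294: h=5, slot 5 empty → index 5.
Insert 424: h=16, slot 16 empty → index 16.
Insert 786: h=4, slot 4 empty → index 4.
Insert 600: h=5, slot 5 occupied → index 6.
Insert 821: h=5, slots 5,6 occupied → index 9.
Table: [—, —, —, —, 786, 294, 600, —, —, 821, 690, —, —, —, —, —, 424]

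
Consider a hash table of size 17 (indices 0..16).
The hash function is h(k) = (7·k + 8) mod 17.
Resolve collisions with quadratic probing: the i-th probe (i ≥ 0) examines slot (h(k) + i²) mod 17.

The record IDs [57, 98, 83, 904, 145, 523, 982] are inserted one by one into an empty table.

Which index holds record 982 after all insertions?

Insert 57: h=16, slot 16 empty => index 16.
Insert 98: h=14, slot 14 empty => index 14.
Insert 83: h=11, slot 11 empty => index 11.
Insert 904: h=12, slot 12 empty => index 12.
Insert 145: h=3, slot 3 empty => index 3.
Insert 523: h=14, slot 14 occupied => index 15.
Insert 982: h=14, slots 14,15 occupied => index 1.
Table: [., 982, ., 145, ., ., ., ., ., ., ., 83, 904, ., 98, 523, 57]

1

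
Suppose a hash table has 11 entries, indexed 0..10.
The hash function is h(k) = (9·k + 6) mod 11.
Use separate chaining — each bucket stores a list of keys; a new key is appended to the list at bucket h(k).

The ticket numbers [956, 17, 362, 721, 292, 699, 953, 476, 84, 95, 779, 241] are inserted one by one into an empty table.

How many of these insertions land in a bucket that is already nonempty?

956 -> bucket 8
17 -> bucket 5
362 -> bucket 8 (collision)
721 -> bucket 5 (collision)
292 -> bucket 5 (collision)
699 -> bucket 5 (collision)
953 -> bucket 3
476 -> bucket 0
84 -> bucket 3 (collision)
95 -> bucket 3 (collision)
779 -> bucket 10
241 -> bucket 8 (collision)
Final buckets:
0: 476
1: ∅
2: ∅
3: 953 -> 84 -> 95
4: ∅
5: 17 -> 721 -> 292 -> 699
6: ∅
7: ∅
8: 956 -> 362 -> 241
9: ∅
10: 779

7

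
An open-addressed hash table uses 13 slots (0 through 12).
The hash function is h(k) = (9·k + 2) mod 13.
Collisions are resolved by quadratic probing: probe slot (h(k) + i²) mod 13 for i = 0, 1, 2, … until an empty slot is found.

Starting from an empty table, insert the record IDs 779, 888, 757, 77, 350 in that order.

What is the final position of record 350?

Insert 779: h=6, slot 6 empty → index 6.
Insert 888: h=12, slot 12 empty → index 12.
Insert 757: h=3, slot 3 empty → index 3.
Insert 77: h=6, slot 6 occupied → index 7.
Insert 350: h=6, slots 6,7 occupied → index 10.
Table: [∅, ∅, ∅, 757, ∅, ∅, 779, 77, ∅, ∅, 350, ∅, 888]

10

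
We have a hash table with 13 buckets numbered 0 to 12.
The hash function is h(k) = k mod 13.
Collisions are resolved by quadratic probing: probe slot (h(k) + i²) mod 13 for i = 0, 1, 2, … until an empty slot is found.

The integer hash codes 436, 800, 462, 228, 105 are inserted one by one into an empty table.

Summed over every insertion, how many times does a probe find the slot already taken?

6

Insert 436: h=7, slot 7 empty -> index 7.
Insert 800: h=7, slot 7 occupied -> index 8.
Insert 462: h=7, slots 7,8 occupied -> index 11.
Insert 228: h=7, slots 7,8,11 occupied -> index 3.
Insert 105: h=1, slot 1 empty -> index 1.
Table: [-, 105, -, 228, -, -, -, 436, 800, -, -, 462, -]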